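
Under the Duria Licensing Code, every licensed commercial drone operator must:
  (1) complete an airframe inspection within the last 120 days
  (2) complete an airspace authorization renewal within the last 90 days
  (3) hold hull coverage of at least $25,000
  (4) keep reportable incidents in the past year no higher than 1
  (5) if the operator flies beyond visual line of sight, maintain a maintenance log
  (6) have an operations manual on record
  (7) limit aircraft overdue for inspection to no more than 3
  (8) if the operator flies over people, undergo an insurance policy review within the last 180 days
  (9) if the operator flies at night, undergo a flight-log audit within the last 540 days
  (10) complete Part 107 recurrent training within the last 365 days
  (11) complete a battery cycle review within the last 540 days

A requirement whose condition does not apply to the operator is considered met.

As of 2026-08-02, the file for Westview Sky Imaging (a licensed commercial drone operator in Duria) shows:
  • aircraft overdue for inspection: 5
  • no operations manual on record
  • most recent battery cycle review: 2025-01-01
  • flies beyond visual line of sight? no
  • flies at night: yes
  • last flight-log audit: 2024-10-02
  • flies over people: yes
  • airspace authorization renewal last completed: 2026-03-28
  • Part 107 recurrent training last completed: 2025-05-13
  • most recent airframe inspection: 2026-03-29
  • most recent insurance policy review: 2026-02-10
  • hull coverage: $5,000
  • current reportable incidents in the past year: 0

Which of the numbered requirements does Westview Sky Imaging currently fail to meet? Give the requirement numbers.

1, 2, 3, 6, 7, 9, 10, 11

1. airframe inspection 126 days ago vs limit 120 → not met
2. airspace authorization renewal 127 days ago vs limit 90 → not met
3. hull coverage $5,000 < $25,000 → not met
4. reportable incidents in the past year 0 ≤ 1 → met
5. condition 'flies beyond visual line of sight' does not hold → requirement n/a → met
6. operations manual absent → not met
7. aircraft overdue for inspection 5 > 3 → not met
8. condition 'flies over people' holds; insurance policy review 173 days ago vs limit 180 → met
9. condition 'flies at night' holds; flight-log audit 669 days ago vs limit 540 → not met
10. Part 107 recurrent training 446 days ago vs limit 365 → not met
11. battery cycle review 578 days ago vs limit 540 → not met
Not met: 1, 2, 3, 6, 7, 9, 10, 11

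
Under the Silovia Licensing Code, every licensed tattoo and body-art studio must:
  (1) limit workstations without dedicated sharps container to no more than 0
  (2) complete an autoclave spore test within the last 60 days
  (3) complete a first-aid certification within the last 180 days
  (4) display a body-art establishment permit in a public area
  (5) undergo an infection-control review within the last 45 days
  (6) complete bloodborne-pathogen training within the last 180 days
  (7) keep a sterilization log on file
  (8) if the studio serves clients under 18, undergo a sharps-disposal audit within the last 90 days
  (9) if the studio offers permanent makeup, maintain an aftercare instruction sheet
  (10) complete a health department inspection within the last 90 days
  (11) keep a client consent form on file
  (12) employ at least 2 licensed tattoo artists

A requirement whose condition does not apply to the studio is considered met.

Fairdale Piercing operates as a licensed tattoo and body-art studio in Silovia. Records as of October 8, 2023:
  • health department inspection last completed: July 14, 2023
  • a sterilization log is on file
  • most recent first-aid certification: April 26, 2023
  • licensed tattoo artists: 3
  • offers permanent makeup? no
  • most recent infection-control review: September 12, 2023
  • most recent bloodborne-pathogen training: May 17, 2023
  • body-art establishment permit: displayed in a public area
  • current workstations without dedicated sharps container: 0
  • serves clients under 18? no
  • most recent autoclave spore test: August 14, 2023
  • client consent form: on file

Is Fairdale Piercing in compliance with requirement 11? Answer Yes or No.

Yes

11. client consent form present → met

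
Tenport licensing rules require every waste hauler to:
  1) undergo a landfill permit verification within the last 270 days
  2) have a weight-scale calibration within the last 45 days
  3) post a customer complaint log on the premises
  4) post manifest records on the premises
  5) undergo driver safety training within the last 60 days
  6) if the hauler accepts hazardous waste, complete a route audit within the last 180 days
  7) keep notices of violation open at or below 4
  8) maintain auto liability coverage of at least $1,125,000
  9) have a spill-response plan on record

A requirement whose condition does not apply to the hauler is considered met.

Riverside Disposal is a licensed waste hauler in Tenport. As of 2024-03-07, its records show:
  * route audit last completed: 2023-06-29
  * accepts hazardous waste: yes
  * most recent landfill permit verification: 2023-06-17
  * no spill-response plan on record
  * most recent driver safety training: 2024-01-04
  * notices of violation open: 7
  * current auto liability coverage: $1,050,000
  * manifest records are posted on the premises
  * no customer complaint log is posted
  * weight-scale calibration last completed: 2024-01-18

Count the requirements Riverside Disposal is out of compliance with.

7

1. landfill permit verification 264 days ago vs limit 270 → met
2. weight-scale calibration 49 days ago vs limit 45 → not met
3. customer complaint log absent → not met
4. manifest records present → met
5. driver safety training 63 days ago vs limit 60 → not met
6. condition 'accepts hazardous waste' holds; route audit 252 days ago vs limit 180 → not met
7. notices of violation open 7 > 4 → not met
8. auto liability coverage $1,050,000 < $1,125,000 → not met
9. spill-response plan absent → not met
Not met: 7 of 9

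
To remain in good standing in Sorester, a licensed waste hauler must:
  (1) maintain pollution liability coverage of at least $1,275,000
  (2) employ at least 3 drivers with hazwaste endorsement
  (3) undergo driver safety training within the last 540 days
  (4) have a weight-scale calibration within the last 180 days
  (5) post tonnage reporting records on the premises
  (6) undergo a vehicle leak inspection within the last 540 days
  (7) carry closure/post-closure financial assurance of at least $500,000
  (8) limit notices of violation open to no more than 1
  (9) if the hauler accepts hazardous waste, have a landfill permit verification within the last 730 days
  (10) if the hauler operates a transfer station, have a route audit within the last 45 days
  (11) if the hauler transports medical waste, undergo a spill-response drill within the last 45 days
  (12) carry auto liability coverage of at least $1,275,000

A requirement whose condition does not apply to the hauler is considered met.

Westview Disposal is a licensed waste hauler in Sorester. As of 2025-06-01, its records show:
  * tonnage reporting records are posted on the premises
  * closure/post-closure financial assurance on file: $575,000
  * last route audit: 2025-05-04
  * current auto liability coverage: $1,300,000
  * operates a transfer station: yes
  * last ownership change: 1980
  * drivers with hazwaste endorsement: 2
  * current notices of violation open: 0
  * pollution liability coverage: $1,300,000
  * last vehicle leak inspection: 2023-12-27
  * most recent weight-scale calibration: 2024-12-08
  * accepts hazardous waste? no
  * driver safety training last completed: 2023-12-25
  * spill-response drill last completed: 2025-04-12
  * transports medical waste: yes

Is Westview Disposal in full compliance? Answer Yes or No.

No

1. pollution liability coverage $1,300,000 ≥ $1,275,000 → met
2. drivers with hazwaste endorsement 2 < 3 → not met
3. driver safety training 524 days ago vs limit 540 → met
4. weight-scale calibration 175 days ago vs limit 180 → met
5. tonnage reporting records present → met
6. vehicle leak inspection 522 days ago vs limit 540 → met
7. closure/post-closure financial assurance $575,000 ≥ $500,000 → met
8. notices of violation open 0 ≤ 1 → met
9. condition 'accepts hazardous waste' does not hold → requirement n/a → met
10. condition 'operates a transfer station' holds; route audit 28 days ago vs limit 45 → met
11. condition 'transports medical waste' holds; spill-response drill 50 days ago vs limit 45 → not met
12. auto liability coverage $1,300,000 ≥ $1,275,000 → met
Not met: 2, 11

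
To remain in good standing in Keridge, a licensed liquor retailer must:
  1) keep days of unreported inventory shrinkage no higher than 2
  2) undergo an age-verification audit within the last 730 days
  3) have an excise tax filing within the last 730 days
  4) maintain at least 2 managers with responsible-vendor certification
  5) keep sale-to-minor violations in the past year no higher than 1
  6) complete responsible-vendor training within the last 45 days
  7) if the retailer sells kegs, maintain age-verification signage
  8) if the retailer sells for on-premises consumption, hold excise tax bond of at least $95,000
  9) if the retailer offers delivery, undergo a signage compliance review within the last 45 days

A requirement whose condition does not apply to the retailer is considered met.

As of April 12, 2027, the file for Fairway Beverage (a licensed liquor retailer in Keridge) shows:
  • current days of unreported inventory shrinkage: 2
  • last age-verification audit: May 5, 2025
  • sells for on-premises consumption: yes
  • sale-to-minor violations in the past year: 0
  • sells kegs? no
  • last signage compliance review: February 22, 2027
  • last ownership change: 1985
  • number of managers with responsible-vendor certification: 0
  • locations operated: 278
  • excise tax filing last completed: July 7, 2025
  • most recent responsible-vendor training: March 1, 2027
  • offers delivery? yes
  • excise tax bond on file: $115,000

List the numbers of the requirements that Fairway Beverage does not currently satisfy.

1. days of unreported inventory shrinkage 2 ≤ 2 → met
2. age-verification audit 707 days ago vs limit 730 → met
3. excise tax filing 644 days ago vs limit 730 → met
4. managers with responsible-vendor certification 0 < 2 → not met
5. sale-to-minor violations in the past year 0 ≤ 1 → met
6. responsible-vendor training 42 days ago vs limit 45 → met
7. condition 'sells kegs' does not hold → requirement n/a → met
8. condition 'sells for on-premises consumption' holds; excise tax bond $115,000 ≥ $95,000 → met
9. condition 'offers delivery' holds; signage compliance review 49 days ago vs limit 45 → not met
Not met: 4, 9

4, 9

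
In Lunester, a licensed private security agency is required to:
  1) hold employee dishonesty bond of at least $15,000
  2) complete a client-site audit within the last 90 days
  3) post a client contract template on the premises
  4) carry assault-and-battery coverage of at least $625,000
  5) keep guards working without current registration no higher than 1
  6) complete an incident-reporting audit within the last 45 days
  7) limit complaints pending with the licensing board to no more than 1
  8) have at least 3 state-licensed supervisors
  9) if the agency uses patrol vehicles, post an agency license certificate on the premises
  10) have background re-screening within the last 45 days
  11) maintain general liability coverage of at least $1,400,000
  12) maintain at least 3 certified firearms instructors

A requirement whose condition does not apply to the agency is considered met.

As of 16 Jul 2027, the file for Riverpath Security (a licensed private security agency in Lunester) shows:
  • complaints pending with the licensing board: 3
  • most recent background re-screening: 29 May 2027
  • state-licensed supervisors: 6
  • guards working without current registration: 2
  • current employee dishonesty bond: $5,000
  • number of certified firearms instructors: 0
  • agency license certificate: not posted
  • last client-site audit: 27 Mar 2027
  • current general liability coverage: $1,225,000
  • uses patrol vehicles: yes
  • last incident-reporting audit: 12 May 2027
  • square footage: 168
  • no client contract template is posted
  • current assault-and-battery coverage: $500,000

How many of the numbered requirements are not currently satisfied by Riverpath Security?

11

1. employee dishonesty bond $5,000 < $15,000 → not met
2. client-site audit 111 days ago vs limit 90 → not met
3. client contract template absent → not met
4. assault-and-battery coverage $500,000 < $625,000 → not met
5. guards working without current registration 2 > 1 → not met
6. incident-reporting audit 65 days ago vs limit 45 → not met
7. complaints pending with the licensing board 3 > 1 → not met
8. state-licensed supervisors 6 ≥ 3 → met
9. condition 'uses patrol vehicles' holds; agency license certificate absent → not met
10. background re-screening 48 days ago vs limit 45 → not met
11. general liability coverage $1,225,000 < $1,400,000 → not met
12. certified firearms instructors 0 < 3 → not met
Not met: 11 of 12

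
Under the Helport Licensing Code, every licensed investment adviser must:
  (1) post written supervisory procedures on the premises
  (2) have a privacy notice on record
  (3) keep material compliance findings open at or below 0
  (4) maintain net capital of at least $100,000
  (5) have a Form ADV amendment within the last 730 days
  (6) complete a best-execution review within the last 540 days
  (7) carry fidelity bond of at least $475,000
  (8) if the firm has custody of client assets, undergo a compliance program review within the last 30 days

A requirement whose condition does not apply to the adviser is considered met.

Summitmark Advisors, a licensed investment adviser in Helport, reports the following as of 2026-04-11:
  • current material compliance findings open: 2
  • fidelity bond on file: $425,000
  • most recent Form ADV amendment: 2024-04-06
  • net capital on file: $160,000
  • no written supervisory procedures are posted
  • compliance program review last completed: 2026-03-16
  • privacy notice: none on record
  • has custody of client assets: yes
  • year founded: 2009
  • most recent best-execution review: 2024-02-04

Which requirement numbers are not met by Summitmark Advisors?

1. written supervisory procedures absent → not met
2. privacy notice absent → not met
3. material compliance findings open 2 > 0 → not met
4. net capital $160,000 ≥ $100,000 → met
5. Form ADV amendment 735 days ago vs limit 730 → not met
6. best-execution review 797 days ago vs limit 540 → not met
7. fidelity bond $425,000 < $475,000 → not met
8. condition 'has custody of client assets' holds; compliance program review 26 days ago vs limit 30 → met
Not met: 1, 2, 3, 5, 6, 7

1, 2, 3, 5, 6, 7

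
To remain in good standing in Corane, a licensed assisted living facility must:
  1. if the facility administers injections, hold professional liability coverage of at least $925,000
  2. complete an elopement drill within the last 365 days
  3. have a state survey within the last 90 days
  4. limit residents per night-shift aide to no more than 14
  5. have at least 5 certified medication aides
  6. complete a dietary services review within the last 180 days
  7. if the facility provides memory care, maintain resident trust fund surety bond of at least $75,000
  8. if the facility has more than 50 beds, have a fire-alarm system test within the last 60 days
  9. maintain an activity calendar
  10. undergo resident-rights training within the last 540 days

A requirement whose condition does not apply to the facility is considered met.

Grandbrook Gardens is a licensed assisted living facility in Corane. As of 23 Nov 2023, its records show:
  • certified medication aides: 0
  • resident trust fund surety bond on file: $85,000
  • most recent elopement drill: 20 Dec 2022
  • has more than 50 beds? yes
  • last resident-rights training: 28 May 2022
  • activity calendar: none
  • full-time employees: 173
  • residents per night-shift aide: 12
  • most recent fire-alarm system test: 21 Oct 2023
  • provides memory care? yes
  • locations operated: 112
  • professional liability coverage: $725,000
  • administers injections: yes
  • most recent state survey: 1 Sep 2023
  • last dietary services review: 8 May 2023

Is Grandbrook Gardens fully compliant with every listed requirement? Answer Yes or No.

1. condition 'administers injections' holds; professional liability coverage $725,000 < $925,000 → not met
2. elopement drill 338 days ago vs limit 365 → met
3. state survey 83 days ago vs limit 90 → met
4. residents per night-shift aide 12 ≤ 14 → met
5. certified medication aides 0 < 5 → not met
6. dietary services review 199 days ago vs limit 180 → not met
7. condition 'provides memory care' holds; resident trust fund surety bond $85,000 ≥ $75,000 → met
8. condition 'has more than 50 beds' holds; fire-alarm system test 33 days ago vs limit 60 → met
9. activity calendar absent → not met
10. resident-rights training 544 days ago vs limit 540 → not met
Not met: 1, 5, 6, 9, 10

No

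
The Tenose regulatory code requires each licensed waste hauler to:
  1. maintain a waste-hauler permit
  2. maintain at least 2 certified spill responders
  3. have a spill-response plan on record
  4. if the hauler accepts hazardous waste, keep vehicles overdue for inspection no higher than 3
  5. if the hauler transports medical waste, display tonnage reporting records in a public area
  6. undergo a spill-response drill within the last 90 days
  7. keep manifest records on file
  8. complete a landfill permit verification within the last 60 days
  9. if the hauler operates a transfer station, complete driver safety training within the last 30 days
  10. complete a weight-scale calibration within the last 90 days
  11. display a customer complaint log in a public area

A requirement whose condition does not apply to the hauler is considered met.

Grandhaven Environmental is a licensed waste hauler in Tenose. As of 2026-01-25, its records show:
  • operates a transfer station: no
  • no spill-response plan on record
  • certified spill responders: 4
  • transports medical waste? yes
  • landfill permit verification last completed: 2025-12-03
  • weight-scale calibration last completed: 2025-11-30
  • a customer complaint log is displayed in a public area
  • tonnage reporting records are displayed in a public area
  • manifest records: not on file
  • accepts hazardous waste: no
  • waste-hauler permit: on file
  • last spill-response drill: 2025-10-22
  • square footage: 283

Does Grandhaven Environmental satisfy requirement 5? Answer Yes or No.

Yes

5. condition 'transports medical waste' holds; tonnage reporting records present → met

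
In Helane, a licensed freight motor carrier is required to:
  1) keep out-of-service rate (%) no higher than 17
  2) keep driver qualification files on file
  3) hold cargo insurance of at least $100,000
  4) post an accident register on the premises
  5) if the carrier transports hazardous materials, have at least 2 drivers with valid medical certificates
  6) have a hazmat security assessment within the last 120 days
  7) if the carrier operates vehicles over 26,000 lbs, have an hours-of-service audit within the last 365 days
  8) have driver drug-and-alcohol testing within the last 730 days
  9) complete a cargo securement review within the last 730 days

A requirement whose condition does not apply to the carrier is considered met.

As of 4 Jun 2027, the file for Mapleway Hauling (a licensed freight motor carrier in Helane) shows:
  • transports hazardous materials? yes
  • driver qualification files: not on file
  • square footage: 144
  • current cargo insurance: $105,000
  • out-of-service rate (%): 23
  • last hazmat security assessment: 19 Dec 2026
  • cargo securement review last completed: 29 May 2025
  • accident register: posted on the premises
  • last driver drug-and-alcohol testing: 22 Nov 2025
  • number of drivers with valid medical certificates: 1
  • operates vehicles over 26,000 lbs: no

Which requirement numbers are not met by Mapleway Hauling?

1, 2, 5, 6, 9

1. out-of-service rate (%) 23 > 17 → not met
2. driver qualification files absent → not met
3. cargo insurance $105,000 ≥ $100,000 → met
4. accident register present → met
5. condition 'transports hazardous materials' holds; drivers with valid medical certificates 1 < 2 → not met
6. hazmat security assessment 167 days ago vs limit 120 → not met
7. condition 'operates vehicles over 26,000 lbs' does not hold → requirement n/a → met
8. driver drug-and-alcohol testing 559 days ago vs limit 730 → met
9. cargo securement review 736 days ago vs limit 730 → not met
Not met: 1, 2, 5, 6, 9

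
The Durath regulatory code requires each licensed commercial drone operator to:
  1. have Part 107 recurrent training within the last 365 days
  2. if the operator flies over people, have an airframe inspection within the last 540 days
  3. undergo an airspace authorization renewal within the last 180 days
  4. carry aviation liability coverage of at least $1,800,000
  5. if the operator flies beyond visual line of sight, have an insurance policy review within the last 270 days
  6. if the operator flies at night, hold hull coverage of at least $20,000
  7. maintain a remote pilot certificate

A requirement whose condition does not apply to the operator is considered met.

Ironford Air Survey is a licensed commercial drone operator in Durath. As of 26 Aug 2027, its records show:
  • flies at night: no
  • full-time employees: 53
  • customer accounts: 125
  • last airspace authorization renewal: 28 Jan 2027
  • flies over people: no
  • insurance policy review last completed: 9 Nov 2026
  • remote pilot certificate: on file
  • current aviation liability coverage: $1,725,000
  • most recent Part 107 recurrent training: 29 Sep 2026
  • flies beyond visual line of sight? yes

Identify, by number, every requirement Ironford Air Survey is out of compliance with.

1. Part 107 recurrent training 331 days ago vs limit 365 → met
2. condition 'flies over people' does not hold → requirement n/a → met
3. airspace authorization renewal 210 days ago vs limit 180 → not met
4. aviation liability coverage $1,725,000 < $1,800,000 → not met
5. condition 'flies beyond visual line of sight' holds; insurance policy review 290 days ago vs limit 270 → not met
6. condition 'flies at night' does not hold → requirement n/a → met
7. remote pilot certificate present → met
Not met: 3, 4, 5

3, 4, 5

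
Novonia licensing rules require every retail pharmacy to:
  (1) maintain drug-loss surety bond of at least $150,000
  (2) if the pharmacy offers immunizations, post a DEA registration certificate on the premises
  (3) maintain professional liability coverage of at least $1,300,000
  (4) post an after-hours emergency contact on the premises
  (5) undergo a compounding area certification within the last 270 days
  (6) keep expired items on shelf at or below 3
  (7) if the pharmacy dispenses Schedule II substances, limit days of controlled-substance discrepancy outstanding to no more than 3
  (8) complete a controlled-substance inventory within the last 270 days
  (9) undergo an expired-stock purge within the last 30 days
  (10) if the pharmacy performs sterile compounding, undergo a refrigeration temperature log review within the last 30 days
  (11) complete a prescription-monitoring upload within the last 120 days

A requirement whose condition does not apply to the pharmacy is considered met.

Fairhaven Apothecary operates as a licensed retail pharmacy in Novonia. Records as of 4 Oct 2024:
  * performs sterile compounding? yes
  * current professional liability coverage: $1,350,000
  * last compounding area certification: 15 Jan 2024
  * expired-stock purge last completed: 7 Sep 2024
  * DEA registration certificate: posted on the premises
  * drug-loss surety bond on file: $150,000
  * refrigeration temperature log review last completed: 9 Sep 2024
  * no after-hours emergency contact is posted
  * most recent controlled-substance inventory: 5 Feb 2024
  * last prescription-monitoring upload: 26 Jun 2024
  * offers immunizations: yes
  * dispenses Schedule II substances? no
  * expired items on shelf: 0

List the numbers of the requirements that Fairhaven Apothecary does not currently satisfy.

1. drug-loss surety bond $150,000 ≥ $150,000 → met
2. condition 'offers immunizations' holds; DEA registration certificate present → met
3. professional liability coverage $1,350,000 ≥ $1,300,000 → met
4. after-hours emergency contact absent → not met
5. compounding area certification 263 days ago vs limit 270 → met
6. expired items on shelf 0 ≤ 3 → met
7. condition 'dispenses Schedule II substances' does not hold → requirement n/a → met
8. controlled-substance inventory 242 days ago vs limit 270 → met
9. expired-stock purge 27 days ago vs limit 30 → met
10. condition 'performs sterile compounding' holds; refrigeration temperature log review 25 days ago vs limit 30 → met
11. prescription-monitoring upload 100 days ago vs limit 120 → met
Not met: 4

4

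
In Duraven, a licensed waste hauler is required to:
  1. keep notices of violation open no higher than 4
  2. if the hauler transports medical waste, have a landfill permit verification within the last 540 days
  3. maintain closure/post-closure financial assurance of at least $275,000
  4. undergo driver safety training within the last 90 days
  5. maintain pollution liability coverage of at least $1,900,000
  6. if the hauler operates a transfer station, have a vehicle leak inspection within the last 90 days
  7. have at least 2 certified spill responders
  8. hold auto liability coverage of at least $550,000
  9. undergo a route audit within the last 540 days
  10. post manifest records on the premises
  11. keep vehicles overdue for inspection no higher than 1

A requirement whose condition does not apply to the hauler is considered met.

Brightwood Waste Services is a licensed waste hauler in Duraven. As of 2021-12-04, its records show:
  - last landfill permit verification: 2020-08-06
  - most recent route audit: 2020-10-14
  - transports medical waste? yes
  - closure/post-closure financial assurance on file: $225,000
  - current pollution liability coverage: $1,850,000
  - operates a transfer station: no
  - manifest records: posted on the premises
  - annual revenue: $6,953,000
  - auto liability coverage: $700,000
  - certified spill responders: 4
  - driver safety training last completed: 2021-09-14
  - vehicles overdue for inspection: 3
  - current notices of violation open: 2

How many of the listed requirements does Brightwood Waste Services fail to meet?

1. notices of violation open 2 ≤ 4 → met
2. condition 'transports medical waste' holds; landfill permit verification 485 days ago vs limit 540 → met
3. closure/post-closure financial assurance $225,000 < $275,000 → not met
4. driver safety training 81 days ago vs limit 90 → met
5. pollution liability coverage $1,850,000 < $1,900,000 → not met
6. condition 'operates a transfer station' does not hold → requirement n/a → met
7. certified spill responders 4 ≥ 2 → met
8. auto liability coverage $700,000 ≥ $550,000 → met
9. route audit 416 days ago vs limit 540 → met
10. manifest records present → met
11. vehicles overdue for inspection 3 > 1 → not met
Not met: 3 of 11

3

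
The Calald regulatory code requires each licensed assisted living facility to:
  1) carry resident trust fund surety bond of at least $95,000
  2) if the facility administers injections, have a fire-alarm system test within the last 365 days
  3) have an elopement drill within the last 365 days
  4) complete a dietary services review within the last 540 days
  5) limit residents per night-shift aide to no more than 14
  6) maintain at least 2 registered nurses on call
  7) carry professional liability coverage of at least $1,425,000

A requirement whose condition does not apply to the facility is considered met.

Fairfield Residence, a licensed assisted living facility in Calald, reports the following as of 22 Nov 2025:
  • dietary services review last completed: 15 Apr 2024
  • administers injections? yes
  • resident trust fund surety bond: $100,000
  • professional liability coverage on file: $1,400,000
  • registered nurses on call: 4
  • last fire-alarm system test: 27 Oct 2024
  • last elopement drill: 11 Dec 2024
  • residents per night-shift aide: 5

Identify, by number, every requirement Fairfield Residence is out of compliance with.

2, 4, 7

1. resident trust fund surety bond $100,000 ≥ $95,000 → met
2. condition 'administers injections' holds; fire-alarm system test 391 days ago vs limit 365 → not met
3. elopement drill 346 days ago vs limit 365 → met
4. dietary services review 586 days ago vs limit 540 → not met
5. residents per night-shift aide 5 ≤ 14 → met
6. registered nurses on call 4 ≥ 2 → met
7. professional liability coverage $1,400,000 < $1,425,000 → not met
Not met: 2, 4, 7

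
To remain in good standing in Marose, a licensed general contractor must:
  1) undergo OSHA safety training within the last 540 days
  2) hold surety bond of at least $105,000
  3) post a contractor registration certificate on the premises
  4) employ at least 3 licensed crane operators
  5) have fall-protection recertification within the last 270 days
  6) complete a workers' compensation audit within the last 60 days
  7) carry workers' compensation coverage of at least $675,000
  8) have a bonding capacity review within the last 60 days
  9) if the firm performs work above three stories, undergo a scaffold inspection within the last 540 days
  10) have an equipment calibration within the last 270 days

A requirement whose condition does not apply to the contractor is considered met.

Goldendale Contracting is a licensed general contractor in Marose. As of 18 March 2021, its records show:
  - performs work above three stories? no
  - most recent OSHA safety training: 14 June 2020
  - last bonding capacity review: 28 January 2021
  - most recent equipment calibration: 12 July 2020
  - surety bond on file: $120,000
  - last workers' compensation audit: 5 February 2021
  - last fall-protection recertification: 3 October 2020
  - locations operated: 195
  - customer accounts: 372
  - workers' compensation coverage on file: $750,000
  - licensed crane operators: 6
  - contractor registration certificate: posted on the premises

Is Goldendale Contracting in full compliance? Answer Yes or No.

Yes

1. OSHA safety training 277 days ago vs limit 540 → met
2. surety bond $120,000 ≥ $105,000 → met
3. contractor registration certificate present → met
4. licensed crane operators 6 ≥ 3 → met
5. fall-protection recertification 166 days ago vs limit 270 → met
6. workers' compensation audit 41 days ago vs limit 60 → met
7. workers' compensation coverage $750,000 ≥ $675,000 → met
8. bonding capacity review 49 days ago vs limit 60 → met
9. condition 'performs work above three stories' does not hold → requirement n/a → met
10. equipment calibration 249 days ago vs limit 270 → met
All met.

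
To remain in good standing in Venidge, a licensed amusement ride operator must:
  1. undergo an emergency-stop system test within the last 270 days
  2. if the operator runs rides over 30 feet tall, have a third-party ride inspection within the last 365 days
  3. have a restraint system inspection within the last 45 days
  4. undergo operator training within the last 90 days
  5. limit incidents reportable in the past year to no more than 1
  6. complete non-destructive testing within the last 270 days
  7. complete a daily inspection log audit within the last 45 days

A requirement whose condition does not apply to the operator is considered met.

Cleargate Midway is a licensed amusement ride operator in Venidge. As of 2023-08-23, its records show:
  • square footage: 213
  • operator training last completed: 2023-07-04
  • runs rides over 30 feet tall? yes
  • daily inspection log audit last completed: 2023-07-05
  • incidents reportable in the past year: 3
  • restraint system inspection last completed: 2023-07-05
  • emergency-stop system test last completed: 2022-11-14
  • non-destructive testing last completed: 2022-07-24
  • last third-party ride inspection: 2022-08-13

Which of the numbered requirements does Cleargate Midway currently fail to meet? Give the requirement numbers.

1, 2, 3, 5, 6, 7

1. emergency-stop system test 282 days ago vs limit 270 → not met
2. condition 'runs rides over 30 feet tall' holds; third-party ride inspection 375 days ago vs limit 365 → not met
3. restraint system inspection 49 days ago vs limit 45 → not met
4. operator training 50 days ago vs limit 90 → met
5. incidents reportable in the past year 3 > 1 → not met
6. non-destructive testing 395 days ago vs limit 270 → not met
7. daily inspection log audit 49 days ago vs limit 45 → not met
Not met: 1, 2, 3, 5, 6, 7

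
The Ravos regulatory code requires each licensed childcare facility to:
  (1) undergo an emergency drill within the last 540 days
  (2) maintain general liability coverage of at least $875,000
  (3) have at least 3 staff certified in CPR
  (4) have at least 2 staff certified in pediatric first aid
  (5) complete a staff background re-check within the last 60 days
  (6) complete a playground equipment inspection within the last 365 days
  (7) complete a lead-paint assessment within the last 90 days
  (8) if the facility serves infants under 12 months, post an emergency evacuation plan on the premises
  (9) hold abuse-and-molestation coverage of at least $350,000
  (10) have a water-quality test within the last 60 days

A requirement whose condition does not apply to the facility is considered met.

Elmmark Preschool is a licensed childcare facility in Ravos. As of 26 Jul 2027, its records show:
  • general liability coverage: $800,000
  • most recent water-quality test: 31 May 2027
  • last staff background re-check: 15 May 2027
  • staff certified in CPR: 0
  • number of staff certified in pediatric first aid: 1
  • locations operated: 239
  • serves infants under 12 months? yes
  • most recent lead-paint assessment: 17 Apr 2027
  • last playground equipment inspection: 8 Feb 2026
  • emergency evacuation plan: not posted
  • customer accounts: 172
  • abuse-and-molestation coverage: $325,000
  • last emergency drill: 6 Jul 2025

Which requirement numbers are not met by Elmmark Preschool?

1, 2, 3, 4, 5, 6, 7, 8, 9

1. emergency drill 750 days ago vs limit 540 → not met
2. general liability coverage $800,000 < $875,000 → not met
3. staff certified in CPR 0 < 3 → not met
4. staff certified in pediatric first aid 1 < 2 → not met
5. staff background re-check 72 days ago vs limit 60 → not met
6. playground equipment inspection 533 days ago vs limit 365 → not met
7. lead-paint assessment 100 days ago vs limit 90 → not met
8. condition 'serves infants under 12 months' holds; emergency evacuation plan absent → not met
9. abuse-and-molestation coverage $325,000 < $350,000 → not met
10. water-quality test 56 days ago vs limit 60 → met
Not met: 1, 2, 3, 4, 5, 6, 7, 8, 9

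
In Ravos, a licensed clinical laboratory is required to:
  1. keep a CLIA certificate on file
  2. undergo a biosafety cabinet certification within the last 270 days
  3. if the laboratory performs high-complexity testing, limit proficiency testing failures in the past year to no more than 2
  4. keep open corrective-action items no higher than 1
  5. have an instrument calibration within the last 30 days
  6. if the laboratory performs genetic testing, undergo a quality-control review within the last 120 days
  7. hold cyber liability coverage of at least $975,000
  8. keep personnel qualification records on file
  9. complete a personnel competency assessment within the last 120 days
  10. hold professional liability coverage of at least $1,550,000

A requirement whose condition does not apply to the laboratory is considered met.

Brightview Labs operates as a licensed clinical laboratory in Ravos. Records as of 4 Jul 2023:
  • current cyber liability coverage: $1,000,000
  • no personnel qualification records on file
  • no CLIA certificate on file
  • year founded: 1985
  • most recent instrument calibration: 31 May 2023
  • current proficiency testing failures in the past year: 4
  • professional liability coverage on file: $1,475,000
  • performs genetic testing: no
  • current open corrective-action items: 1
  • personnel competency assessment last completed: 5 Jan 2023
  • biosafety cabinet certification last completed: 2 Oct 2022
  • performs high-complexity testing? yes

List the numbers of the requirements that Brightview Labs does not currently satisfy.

1, 2, 3, 5, 8, 9, 10

1. CLIA certificate absent → not met
2. biosafety cabinet certification 275 days ago vs limit 270 → not met
3. condition 'performs high-complexity testing' holds; proficiency testing failures in the past year 4 > 2 → not met
4. open corrective-action items 1 ≤ 1 → met
5. instrument calibration 34 days ago vs limit 30 → not met
6. condition 'performs genetic testing' does not hold → requirement n/a → met
7. cyber liability coverage $1,000,000 ≥ $975,000 → met
8. personnel qualification records absent → not met
9. personnel competency assessment 180 days ago vs limit 120 → not met
10. professional liability coverage $1,475,000 < $1,550,000 → not met
Not met: 1, 2, 3, 5, 8, 9, 10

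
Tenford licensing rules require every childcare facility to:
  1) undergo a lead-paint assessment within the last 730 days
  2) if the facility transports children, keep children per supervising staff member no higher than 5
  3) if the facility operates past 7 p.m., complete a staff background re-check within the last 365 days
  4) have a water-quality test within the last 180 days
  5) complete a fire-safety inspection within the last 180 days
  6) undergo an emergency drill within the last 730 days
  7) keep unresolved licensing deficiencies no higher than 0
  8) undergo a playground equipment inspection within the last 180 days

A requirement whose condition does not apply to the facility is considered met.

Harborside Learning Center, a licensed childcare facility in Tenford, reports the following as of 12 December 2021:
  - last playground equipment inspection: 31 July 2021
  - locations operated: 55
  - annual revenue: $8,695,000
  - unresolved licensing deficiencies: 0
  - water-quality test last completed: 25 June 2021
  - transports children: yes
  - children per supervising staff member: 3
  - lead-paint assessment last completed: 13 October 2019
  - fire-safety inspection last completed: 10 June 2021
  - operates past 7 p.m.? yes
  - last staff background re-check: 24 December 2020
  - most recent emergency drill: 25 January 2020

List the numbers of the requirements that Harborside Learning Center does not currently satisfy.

1. lead-paint assessment 791 days ago vs limit 730 → not met
2. condition 'transports children' holds; children per supervising staff member 3 ≤ 5 → met
3. condition 'operates past 7 p.m.' holds; staff background re-check 353 days ago vs limit 365 → met
4. water-quality test 170 days ago vs limit 180 → met
5. fire-safety inspection 185 days ago vs limit 180 → not met
6. emergency drill 687 days ago vs limit 730 → met
7. unresolved licensing deficiencies 0 ≤ 0 → met
8. playground equipment inspection 134 days ago vs limit 180 → met
Not met: 1, 5

1, 5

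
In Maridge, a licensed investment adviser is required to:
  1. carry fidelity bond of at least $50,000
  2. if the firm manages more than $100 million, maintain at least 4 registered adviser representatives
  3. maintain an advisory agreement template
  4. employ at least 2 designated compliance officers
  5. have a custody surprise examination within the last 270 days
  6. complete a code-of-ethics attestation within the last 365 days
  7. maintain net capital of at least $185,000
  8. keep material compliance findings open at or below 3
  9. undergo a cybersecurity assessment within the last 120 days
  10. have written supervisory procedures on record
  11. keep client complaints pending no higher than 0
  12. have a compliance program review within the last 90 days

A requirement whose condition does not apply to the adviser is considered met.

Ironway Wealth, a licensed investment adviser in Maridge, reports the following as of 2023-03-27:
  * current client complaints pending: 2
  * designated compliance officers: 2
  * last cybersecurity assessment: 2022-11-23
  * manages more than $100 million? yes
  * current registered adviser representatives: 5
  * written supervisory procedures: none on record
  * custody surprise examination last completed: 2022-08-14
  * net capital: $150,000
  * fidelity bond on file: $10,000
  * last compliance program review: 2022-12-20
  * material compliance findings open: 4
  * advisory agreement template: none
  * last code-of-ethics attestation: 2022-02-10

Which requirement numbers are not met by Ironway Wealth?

1. fidelity bond $10,000 < $50,000 → not met
2. condition 'manages more than $100 million' holds; registered adviser representatives 5 ≥ 4 → met
3. advisory agreement template absent → not met
4. designated compliance officers 2 ≥ 2 → met
5. custody surprise examination 225 days ago vs limit 270 → met
6. code-of-ethics attestation 410 days ago vs limit 365 → not met
7. net capital $150,000 < $185,000 → not met
8. material compliance findings open 4 > 3 → not met
9. cybersecurity assessment 124 days ago vs limit 120 → not met
10. written supervisory procedures absent → not met
11. client complaints pending 2 > 0 → not met
12. compliance program review 97 days ago vs limit 90 → not met
Not met: 1, 3, 6, 7, 8, 9, 10, 11, 12

1, 3, 6, 7, 8, 9, 10, 11, 12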